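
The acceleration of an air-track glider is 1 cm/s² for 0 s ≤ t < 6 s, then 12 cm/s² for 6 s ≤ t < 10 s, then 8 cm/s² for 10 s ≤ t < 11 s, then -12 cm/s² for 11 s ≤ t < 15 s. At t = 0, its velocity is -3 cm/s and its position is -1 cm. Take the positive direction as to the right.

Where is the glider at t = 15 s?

On each constant-a segment, Δv = aΔt and Δx = v₀Δt + ½aΔt²; chain segment to segment.
0–6 s: v starts -3 cm/s; Δx = -3·6 + ½·1·6² = 0 cm; v ends 3 cm/s.
6–10 s: v starts 3 cm/s; Δx = 3·4 + ½·12·4² = 108 cm; v ends 51 cm/s.
10–11 s: v starts 51 cm/s; Δx = 51·1 + ½·8·1² = 55 cm; v ends 59 cm/s.
11–15 s: v starts 59 cm/s; Δx = 59·4 + ½·-12·4² = 140 cm; v ends 11 cm/s.
x(15) = -1 + Σ Δx = 302 cm.

302 cm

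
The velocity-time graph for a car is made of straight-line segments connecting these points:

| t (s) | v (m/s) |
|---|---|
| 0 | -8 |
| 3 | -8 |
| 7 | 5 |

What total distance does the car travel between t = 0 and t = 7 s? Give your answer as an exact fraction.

490/13 m

Total distance travelled is ∫|v| dt — sum the magnitudes of each area piece.
0–3 s: |-8| × 3 = 24 m
3–7 s: v = 0 at t = 71/13 s; triangle areas 128/13 + 50/13 = 178/13 m
Total distance = 490/13 m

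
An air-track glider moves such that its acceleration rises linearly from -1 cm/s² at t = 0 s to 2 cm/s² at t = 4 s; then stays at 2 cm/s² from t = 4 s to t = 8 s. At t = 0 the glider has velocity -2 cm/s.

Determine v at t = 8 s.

8 cm/s

Δv equals the area under the a-t graph; then v = v₀ + Δv.
0–4 s: ½(-1 + 2)(4) = 2 cm/s
4–8 s: 2 × 4 = 8 cm/s
Δv = 10 cm/s, so v(8) = -2 + (10) = 8 cm/s.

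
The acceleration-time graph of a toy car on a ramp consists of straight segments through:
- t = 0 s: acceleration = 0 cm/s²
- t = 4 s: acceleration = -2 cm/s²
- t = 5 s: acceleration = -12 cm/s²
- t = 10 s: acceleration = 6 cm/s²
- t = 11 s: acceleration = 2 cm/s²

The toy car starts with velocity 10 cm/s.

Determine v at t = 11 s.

Δv equals the area under the a-t graph; then v = v₀ + Δv.
0–4 s: ½(0 + -2)(4) = -4 cm/s
4–5 s: ½(-2 + -12)(1) = -7 cm/s
5–10 s: ½(-12 + 6)(5) = -15 cm/s
10–11 s: ½(6 + 2)(1) = 4 cm/s
Δv = -22 cm/s, so v(11) = 10 + (-22) = -12 cm/s.

-12 cm/s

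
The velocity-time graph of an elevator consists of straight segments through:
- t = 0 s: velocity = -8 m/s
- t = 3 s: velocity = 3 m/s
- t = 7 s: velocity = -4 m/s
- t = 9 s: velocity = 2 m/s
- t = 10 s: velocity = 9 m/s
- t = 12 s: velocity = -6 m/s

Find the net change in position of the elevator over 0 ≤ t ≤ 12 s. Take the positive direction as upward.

-3 m

Net displacement equals the area under the velocity-time graph (areas below the axis count negative).
0–3 s: ½(-8 + 3)(3) = -7.5 m
3–7 s: ½(3 + -4)(4) = -2 m
7–9 s: ½(-4 + 2)(2) = -2 m
9–10 s: ½(2 + 9)(1) = 5.5 m
10–12 s: ½(9 + -6)(2) = 3 m
Net displacement = -3 m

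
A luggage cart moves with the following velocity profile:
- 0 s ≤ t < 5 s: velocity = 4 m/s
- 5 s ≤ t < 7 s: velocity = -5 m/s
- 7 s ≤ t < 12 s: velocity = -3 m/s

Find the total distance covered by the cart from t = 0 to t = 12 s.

45 m

Distance (not displacement) is the total path length: add the absolute areas under v-t.
0–5 s: |4| × 5 = 20 m
5–7 s: |-5| × 2 = 10 m
7–12 s: |-3| × 5 = 15 m
Total distance = 45 m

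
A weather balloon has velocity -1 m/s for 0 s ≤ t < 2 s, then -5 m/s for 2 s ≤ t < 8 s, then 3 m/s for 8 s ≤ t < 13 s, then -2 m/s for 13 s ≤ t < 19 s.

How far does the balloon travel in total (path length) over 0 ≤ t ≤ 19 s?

59 m

Total distance travelled is ∫|v| dt — sum the magnitudes of each area piece.
0–2 s: |-1| × 2 = 2 m
2–8 s: |-5| × 6 = 30 m
8–13 s: |3| × 5 = 15 m
13–19 s: |-2| × 6 = 12 m
Total distance = 59 m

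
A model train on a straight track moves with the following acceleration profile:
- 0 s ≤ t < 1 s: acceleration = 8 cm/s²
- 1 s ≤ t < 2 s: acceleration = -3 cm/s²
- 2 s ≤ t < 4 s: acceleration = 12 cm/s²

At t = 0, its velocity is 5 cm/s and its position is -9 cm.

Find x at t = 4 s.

On each constant-a segment, Δv = aΔt and Δx = v₀Δt + ½aΔt²; chain segment to segment.
0–1 s: v starts 5 cm/s; Δx = 5·1 + ½·8·1² = 9 cm; v ends 13 cm/s.
1–2 s: v starts 13 cm/s; Δx = 13·1 + ½·-3·1² = 11.5 cm; v ends 10 cm/s.
2–4 s: v starts 10 cm/s; Δx = 10·2 + ½·12·2² = 44 cm; v ends 34 cm/s.
x(4) = -9 + Σ Δx = 55.5 cm.

55.5 cm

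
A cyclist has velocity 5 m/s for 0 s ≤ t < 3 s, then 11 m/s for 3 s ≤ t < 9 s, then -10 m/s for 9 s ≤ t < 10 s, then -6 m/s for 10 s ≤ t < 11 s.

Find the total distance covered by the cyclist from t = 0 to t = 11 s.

Total distance travelled is ∫|v| dt — sum the magnitudes of each area piece.
0–3 s: |5| × 3 = 15 m
3–9 s: |11| × 6 = 66 m
9–10 s: |-10| × 1 = 10 m
10–11 s: |-6| × 1 = 6 m
Total distance = 97 m

97 m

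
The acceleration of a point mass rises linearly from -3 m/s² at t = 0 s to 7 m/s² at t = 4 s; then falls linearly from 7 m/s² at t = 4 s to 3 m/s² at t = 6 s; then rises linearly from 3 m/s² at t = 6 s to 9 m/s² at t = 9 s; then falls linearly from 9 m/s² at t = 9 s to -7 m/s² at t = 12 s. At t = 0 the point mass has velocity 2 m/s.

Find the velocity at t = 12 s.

Δv equals the area under the a-t graph; then v = v₀ + Δv.
0–4 s: ½(-3 + 7)(4) = 8 m/s
4–6 s: ½(7 + 3)(2) = 10 m/s
6–9 s: ½(3 + 9)(3) = 18 m/s
9–12 s: ½(9 + -7)(3) = 3 m/s
Δv = 39 m/s, so v(12) = 2 + (39) = 41 m/s.

41 m/s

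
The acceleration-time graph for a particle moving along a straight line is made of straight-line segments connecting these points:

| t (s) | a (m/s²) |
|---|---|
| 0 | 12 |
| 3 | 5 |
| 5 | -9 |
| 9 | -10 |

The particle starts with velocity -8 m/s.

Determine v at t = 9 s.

-24.5 m/s

Δv equals the area under the a-t graph; then v = v₀ + Δv.
0–3 s: ½(12 + 5)(3) = 25.5 m/s
3–5 s: ½(5 + -9)(2) = -4 m/s
5–9 s: ½(-9 + -10)(4) = -38 m/s
Δv = -16.5 m/s, so v(9) = -8 + (-16.5) = -24.5 m/s.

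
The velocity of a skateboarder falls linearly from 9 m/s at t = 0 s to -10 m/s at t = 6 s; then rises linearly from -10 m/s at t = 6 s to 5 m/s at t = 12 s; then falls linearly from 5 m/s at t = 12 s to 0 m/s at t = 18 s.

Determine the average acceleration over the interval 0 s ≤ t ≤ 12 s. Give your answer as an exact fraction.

-1/3 m/s²

Average acceleration = Δv/Δt = (5 − 9)/(12 − 0) = -1/3 m/s².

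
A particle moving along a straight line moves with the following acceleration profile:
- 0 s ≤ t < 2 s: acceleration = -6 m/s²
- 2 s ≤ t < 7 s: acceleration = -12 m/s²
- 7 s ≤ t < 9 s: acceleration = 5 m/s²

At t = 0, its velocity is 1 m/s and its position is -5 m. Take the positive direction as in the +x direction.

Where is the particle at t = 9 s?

On each constant-a segment, Δv = aΔt and Δx = v₀Δt + ½aΔt²; chain segment to segment.
0–2 s: v starts 1 m/s; Δx = 1·2 + ½·-6·2² = -10 m; v ends -11 m/s.
2–7 s: v starts -11 m/s; Δx = -11·5 + ½·-12·5² = -205 m; v ends -71 m/s.
7–9 s: v starts -71 m/s; Δx = -71·2 + ½·5·2² = -132 m; v ends -61 m/s.
x(9) = -5 + Σ Δx = -352 m.

-352 m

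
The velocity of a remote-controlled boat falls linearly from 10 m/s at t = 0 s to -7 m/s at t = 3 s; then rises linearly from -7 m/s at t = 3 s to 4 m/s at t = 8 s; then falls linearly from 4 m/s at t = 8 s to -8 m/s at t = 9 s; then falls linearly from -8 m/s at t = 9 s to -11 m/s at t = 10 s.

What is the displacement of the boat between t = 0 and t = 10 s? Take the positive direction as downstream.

-14.5 m

Displacement is the signed area under the v-t curve.
0–3 s: ½(10 + -7)(3) = 4.5 m
3–8 s: ½(-7 + 4)(5) = -7.5 m
8–9 s: ½(4 + -8)(1) = -2 m
9–10 s: ½(-8 + -11)(1) = -9.5 m
Net displacement = -14.5 m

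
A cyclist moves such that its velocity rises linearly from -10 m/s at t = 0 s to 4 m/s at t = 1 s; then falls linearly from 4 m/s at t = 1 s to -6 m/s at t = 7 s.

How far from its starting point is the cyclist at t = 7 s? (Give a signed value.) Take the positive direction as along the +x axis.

-9 m

Net displacement equals the area under the velocity-time graph (areas below the axis count negative).
0–1 s: ½(-10 + 4)(1) = -3 m
1–7 s: ½(4 + -6)(6) = -6 m
Net displacement = -9 m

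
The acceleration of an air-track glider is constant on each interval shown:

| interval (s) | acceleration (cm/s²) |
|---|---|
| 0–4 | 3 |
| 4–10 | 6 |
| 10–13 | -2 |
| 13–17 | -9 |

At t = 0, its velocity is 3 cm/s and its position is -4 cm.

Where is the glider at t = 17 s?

482 cm

On each constant-a segment, Δv = aΔt and Δx = v₀Δt + ½aΔt²; chain segment to segment.
0–4 s: v starts 3 cm/s; Δx = 3·4 + ½·3·4² = 36 cm; v ends 15 cm/s.
4–10 s: v starts 15 cm/s; Δx = 15·6 + ½·6·6² = 198 cm; v ends 51 cm/s.
10–13 s: v starts 51 cm/s; Δx = 51·3 + ½·-2·3² = 144 cm; v ends 45 cm/s.
13–17 s: v starts 45 cm/s; Δx = 45·4 + ½·-9·4² = 108 cm; v ends 9 cm/s.
x(17) = -4 + Σ Δx = 482 cm.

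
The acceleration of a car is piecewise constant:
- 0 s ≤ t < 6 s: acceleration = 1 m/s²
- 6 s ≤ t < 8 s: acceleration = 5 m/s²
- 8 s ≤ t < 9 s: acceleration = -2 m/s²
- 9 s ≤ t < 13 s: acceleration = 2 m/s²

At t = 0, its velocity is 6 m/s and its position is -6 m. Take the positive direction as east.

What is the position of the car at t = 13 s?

On each constant-a segment, Δv = aΔt and Δx = v₀Δt + ½aΔt²; chain segment to segment.
0–6 s: v starts 6 m/s; Δx = 6·6 + ½·1·6² = 54 m; v ends 12 m/s.
6–8 s: v starts 12 m/s; Δx = 12·2 + ½·5·2² = 34 m; v ends 22 m/s.
8–9 s: v starts 22 m/s; Δx = 22·1 + ½·-2·1² = 21 m; v ends 20 m/s.
9–13 s: v starts 20 m/s; Δx = 20·4 + ½·2·4² = 96 m; v ends 28 m/s.
x(13) = -6 + Σ Δx = 199 m.

199 m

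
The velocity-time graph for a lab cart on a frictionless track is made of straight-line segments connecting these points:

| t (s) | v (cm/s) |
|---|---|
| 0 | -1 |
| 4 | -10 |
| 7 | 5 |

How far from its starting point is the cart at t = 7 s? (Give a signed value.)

Net displacement equals the area under the velocity-time graph (areas below the axis count negative).
0–4 s: ½(-1 + -10)(4) = -22 cm
4–7 s: ½(-10 + 5)(3) = -7.5 cm
Net displacement = -29.5 cm

-29.5 cm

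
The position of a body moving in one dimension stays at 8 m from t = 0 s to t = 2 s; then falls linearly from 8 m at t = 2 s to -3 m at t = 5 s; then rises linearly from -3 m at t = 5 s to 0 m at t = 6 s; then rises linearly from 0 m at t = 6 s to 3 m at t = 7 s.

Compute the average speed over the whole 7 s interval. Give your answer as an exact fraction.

17/7 m/s

Average speed = (total path length)/(elapsed time); on a piecewise-linear x-t graph the path length is Σ|Δx|.
0–2 s: |Δx| = |8 − 8| = 0 m
2–5 s: |Δx| = |-3 − 8| = 11 m
5–6 s: |Δx| = |0 − -3| = 3 m
6–7 s: |Δx| = |3 − 0| = 3 m
Total path = 17 m; average speed = 17/7 = 17/7 m/s.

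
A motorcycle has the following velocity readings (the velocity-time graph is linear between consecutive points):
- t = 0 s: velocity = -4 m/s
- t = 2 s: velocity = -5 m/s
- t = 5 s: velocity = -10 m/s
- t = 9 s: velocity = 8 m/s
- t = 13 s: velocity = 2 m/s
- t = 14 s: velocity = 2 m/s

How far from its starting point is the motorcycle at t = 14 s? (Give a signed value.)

Net displacement equals the area under the velocity-time graph (areas below the axis count negative).
0–2 s: ½(-4 + -5)(2) = -9 m
2–5 s: ½(-5 + -10)(3) = -22.5 m
5–9 s: ½(-10 + 8)(4) = -4 m
9–13 s: ½(8 + 2)(4) = 20 m
13–14 s: 2 × 1 = 2 m
Net displacement = -13.5 m

-13.5 m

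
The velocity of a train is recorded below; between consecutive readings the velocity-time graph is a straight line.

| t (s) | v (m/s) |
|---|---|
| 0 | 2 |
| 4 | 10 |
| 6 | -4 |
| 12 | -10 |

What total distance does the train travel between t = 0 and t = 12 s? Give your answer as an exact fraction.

Total distance travelled is ∫|v| dt — sum the magnitudes of each area piece.
0–4 s: |½(2 + 10)(4)| = 24 m
4–6 s: v = 0 at t = 38/7 s; triangle areas 50/7 + 8/7 = 58/7 m
6–12 s: |½(-4 + -10)(6)| = 42 m
Total distance = 520/7 m

520/7 m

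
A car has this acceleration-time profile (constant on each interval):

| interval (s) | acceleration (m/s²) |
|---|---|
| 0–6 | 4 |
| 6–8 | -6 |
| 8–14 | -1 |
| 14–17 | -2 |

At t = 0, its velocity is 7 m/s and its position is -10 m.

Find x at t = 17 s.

280 m

On each constant-a segment, Δv = aΔt and Δx = v₀Δt + ½aΔt²; chain segment to segment.
0–6 s: v starts 7 m/s; Δx = 7·6 + ½·4·6² = 114 m; v ends 31 m/s.
6–8 s: v starts 31 m/s; Δx = 31·2 + ½·-6·2² = 50 m; v ends 19 m/s.
8–14 s: v starts 19 m/s; Δx = 19·6 + ½·-1·6² = 96 m; v ends 13 m/s.
14–17 s: v starts 13 m/s; Δx = 13·3 + ½·-2·3² = 30 m; v ends 7 m/s.
x(17) = -10 + Σ Δx = 280 m.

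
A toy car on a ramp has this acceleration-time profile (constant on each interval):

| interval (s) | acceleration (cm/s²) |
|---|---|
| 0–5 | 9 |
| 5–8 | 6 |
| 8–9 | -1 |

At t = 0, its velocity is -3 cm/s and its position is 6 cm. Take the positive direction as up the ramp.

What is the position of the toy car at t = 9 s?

316 cm

On each constant-a segment, Δv = aΔt and Δx = v₀Δt + ½aΔt²; chain segment to segment.
0–5 s: v starts -3 cm/s; Δx = -3·5 + ½·9·5² = 97.5 cm; v ends 42 cm/s.
5–8 s: v starts 42 cm/s; Δx = 42·3 + ½·6·3² = 153 cm; v ends 60 cm/s.
8–9 s: v starts 60 cm/s; Δx = 60·1 + ½·-1·1² = 59.5 cm; v ends 59 cm/s.
x(9) = 6 + Σ Δx = 316 cm.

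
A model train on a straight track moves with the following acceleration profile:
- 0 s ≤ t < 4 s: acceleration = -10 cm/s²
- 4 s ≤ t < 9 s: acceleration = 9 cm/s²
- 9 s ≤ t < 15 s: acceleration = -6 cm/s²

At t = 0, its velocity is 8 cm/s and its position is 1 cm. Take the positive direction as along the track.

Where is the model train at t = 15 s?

On each constant-a segment, Δv = aΔt and Δx = v₀Δt + ½aΔt²; chain segment to segment.
0–4 s: v starts 8 cm/s; Δx = 8·4 + ½·-10·4² = -48 cm; v ends -32 cm/s.
4–9 s: v starts -32 cm/s; Δx = -32·5 + ½·9·5² = -47.5 cm; v ends 13 cm/s.
9–15 s: v starts 13 cm/s; Δx = 13·6 + ½·-6·6² = -30 cm; v ends -23 cm/s.
x(15) = 1 + Σ Δx = -124.5 cm.

-124.5 cm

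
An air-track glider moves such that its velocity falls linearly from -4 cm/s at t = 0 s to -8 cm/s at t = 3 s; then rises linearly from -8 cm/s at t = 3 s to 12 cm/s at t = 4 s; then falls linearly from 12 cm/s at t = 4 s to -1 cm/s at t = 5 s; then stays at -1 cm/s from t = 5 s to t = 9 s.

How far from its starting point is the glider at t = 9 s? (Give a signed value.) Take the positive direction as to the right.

Net displacement equals the area under the velocity-time graph (areas below the axis count negative).
0–3 s: ½(-4 + -8)(3) = -18 cm
3–4 s: ½(-8 + 12)(1) = 2 cm
4–5 s: ½(12 + -1)(1) = 5.5 cm
5–9 s: -1 × 4 = -4 cm
Net displacement = -14.5 cm

-14.5 cm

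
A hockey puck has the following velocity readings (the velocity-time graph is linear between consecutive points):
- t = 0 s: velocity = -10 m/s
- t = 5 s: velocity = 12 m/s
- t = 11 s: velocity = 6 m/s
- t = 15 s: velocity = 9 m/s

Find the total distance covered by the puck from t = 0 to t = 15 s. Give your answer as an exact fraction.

Distance (not displacement) is the total path length: add the absolute areas under v-t.
0–5 s: v = 0 at t = 25/11 s; triangle areas 125/11 + 180/11 = 305/11 m
5–11 s: |½(12 + 6)(6)| = 54 m
11–15 s: |½(6 + 9)(4)| = 30 m
Total distance = 1229/11 m

1229/11 m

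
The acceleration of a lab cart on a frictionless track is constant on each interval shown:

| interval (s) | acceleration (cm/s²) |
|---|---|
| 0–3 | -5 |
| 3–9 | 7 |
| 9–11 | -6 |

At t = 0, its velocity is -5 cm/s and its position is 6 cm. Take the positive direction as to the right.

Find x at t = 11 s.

6.5 cm

On each constant-a segment, Δv = aΔt and Δx = v₀Δt + ½aΔt²; chain segment to segment.
0–3 s: v starts -5 cm/s; Δx = -5·3 + ½·-5·3² = -37.5 cm; v ends -20 cm/s.
3–9 s: v starts -20 cm/s; Δx = -20·6 + ½·7·6² = 6 cm; v ends 22 cm/s.
9–11 s: v starts 22 cm/s; Δx = 22·2 + ½·-6·2² = 32 cm; v ends 10 cm/s.
x(11) = 6 + Σ Δx = 6.5 cm.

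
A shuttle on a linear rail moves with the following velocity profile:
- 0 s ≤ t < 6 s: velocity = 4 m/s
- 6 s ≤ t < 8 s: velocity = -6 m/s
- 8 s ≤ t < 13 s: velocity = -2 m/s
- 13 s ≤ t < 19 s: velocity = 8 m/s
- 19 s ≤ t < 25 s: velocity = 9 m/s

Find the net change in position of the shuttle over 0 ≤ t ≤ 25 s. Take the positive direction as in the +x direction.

104 m

Displacement is the signed area under the v-t curve.
0–6 s: 4 × 6 = 24 m
6–8 s: -6 × 2 = -12 m
8–13 s: -2 × 5 = -10 m
13–19 s: 8 × 6 = 48 m
19–25 s: 9 × 6 = 54 m
Net displacement = 104 m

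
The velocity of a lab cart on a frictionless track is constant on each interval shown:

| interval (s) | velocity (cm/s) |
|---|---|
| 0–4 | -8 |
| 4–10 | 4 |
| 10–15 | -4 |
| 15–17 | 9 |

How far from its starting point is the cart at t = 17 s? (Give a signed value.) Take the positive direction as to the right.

-10 cm

Displacement is the signed area under the v-t curve.
0–4 s: -8 × 4 = -32 cm
4–10 s: 4 × 6 = 24 cm
10–15 s: -4 × 5 = -20 cm
15–17 s: 9 × 2 = 18 cm
Net displacement = -10 cm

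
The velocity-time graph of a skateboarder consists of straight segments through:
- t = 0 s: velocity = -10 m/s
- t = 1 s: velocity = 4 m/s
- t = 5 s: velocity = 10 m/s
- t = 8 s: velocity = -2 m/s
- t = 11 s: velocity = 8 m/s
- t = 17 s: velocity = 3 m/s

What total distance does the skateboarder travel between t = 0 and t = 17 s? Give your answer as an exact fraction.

Distance (not displacement) is the total path length: add the absolute areas under v-t.
0–1 s: v = 0 at t = 5/7 s; triangle areas 25/7 + 4/7 = 29/7 m
1–5 s: |½(4 + 10)(4)| = 28 m
5–8 s: v = 0 at t = 7.5 s; triangle areas 12.5 + 0.5 = 13 m
8–11 s: v = 0 at t = 8.6 s; triangle areas 0.6 + 9.6 = 10.2 m
11–17 s: |½(8 + 3)(6)| = 33 m
Total distance = 3092/35 m

3092/35 m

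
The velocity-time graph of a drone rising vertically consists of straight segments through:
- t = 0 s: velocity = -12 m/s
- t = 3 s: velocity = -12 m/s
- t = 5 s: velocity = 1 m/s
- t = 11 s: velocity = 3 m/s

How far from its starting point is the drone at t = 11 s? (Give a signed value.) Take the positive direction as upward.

Displacement is the signed area under the v-t curve.
0–3 s: -12 × 3 = -36 m
3–5 s: ½(-12 + 1)(2) = -11 m
5–11 s: ½(1 + 3)(6) = 12 m
Net displacement = -35 m

-35 m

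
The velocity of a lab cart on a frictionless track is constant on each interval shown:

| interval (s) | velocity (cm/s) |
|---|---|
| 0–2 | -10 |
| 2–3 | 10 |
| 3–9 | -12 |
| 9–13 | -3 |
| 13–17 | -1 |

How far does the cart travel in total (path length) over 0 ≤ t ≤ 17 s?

Distance (not displacement) is the total path length: add the absolute areas under v-t.
0–2 s: |-10| × 2 = 20 cm
2–3 s: |10| × 1 = 10 cm
3–9 s: |-12| × 6 = 72 cm
9–13 s: |-3| × 4 = 12 cm
13–17 s: |-1| × 4 = 4 cm
Total distance = 118 cm

118 cm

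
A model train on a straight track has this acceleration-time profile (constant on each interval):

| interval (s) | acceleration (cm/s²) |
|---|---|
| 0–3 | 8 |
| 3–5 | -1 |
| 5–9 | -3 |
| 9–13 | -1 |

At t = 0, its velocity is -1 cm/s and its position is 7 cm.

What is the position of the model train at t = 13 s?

172 cm

On each constant-a segment, Δv = aΔt and Δx = v₀Δt + ½aΔt²; chain segment to segment.
0–3 s: v starts -1 cm/s; Δx = -1·3 + ½·8·3² = 33 cm; v ends 23 cm/s.
3–5 s: v starts 23 cm/s; Δx = 23·2 + ½·-1·2² = 44 cm; v ends 21 cm/s.
5–9 s: v starts 21 cm/s; Δx = 21·4 + ½·-3·4² = 60 cm; v ends 9 cm/s.
9–13 s: v starts 9 cm/s; Δx = 9·4 + ½·-1·4² = 28 cm; v ends 5 cm/s.
x(13) = 7 + Σ Δx = 172 cm.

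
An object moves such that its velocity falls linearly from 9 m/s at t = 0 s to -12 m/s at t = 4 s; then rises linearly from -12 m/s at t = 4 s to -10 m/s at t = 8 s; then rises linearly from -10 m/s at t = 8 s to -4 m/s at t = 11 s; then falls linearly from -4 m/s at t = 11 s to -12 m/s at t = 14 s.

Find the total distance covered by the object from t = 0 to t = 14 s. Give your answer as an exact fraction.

773/7 m

Distance (not displacement) is the total path length: add the absolute areas under v-t.
0–4 s: v = 0 at t = 12/7 s; triangle areas 54/7 + 96/7 = 150/7 m
4–8 s: |½(-12 + -10)(4)| = 44 m
8–11 s: |½(-10 + -4)(3)| = 21 m
11–14 s: |½(-4 + -12)(3)| = 24 m
Total distance = 773/7 m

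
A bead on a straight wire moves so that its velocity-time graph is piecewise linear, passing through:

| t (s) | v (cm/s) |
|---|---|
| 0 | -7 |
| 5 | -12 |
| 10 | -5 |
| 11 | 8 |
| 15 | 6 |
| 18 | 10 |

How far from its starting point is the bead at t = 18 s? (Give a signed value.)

-36.5 cm

Net displacement equals the area under the velocity-time graph (areas below the axis count negative).
0–5 s: ½(-7 + -12)(5) = -47.5 cm
5–10 s: ½(-12 + -5)(5) = -42.5 cm
10–11 s: ½(-5 + 8)(1) = 1.5 cm
11–15 s: ½(8 + 6)(4) = 28 cm
15–18 s: ½(6 + 10)(3) = 24 cm
Net displacement = -36.5 cm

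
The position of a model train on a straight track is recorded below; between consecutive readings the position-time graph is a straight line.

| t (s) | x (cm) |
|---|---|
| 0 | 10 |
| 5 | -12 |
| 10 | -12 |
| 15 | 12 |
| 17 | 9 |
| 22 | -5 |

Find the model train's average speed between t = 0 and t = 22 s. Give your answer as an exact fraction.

Average speed = (total path length)/(elapsed time); on a piecewise-linear x-t graph the path length is Σ|Δx|.
0–5 s: |Δx| = |-12 − 10| = 22 cm
5–10 s: |Δx| = |-12 − -12| = 0 cm
10–15 s: |Δx| = |12 − -12| = 24 cm
15–17 s: |Δx| = |9 − 12| = 3 cm
17–22 s: |Δx| = |-5 − 9| = 14 cm
Total path = 63 cm; average speed = 63/22 = 63/22 cm/s.

63/22 cm/s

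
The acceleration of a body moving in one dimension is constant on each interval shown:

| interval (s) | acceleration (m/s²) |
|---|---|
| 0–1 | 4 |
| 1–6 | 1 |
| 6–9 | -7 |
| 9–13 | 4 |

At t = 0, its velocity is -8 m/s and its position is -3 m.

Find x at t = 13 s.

On each constant-a segment, Δv = aΔt and Δx = v₀Δt + ½aΔt²; chain segment to segment.
0–1 s: v starts -8 m/s; Δx = -8·1 + ½·4·1² = -6 m; v ends -4 m/s.
1–6 s: v starts -4 m/s; Δx = -4·5 + ½·1·5² = -7.5 m; v ends 1 m/s.
6–9 s: v starts 1 m/s; Δx = 1·3 + ½·-7·3² = -28.5 m; v ends -20 m/s.
9–13 s: v starts -20 m/s; Δx = -20·4 + ½·4·4² = -48 m; v ends -4 m/s.
x(13) = -3 + Σ Δx = -93 m.

-93 m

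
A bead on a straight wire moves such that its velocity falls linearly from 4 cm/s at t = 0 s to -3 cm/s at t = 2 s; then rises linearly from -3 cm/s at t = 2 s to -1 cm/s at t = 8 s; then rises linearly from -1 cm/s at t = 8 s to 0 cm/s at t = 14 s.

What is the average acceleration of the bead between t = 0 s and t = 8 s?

Average acceleration = Δv/Δt = (-1 − 4)/(8 − 0) = -0.625 cm/s².

-0.625 cm/s²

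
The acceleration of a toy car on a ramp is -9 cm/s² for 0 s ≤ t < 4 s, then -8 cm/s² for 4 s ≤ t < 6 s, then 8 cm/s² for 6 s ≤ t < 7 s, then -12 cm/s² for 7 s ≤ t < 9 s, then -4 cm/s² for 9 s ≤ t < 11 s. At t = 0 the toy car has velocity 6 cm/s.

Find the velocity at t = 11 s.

Δv equals the area under the a-t graph; then v = v₀ + Δv.
0–4 s: -9 × 4 = -36 cm/s
4–6 s: -8 × 2 = -16 cm/s
6–7 s: 8 × 1 = 8 cm/s
7–9 s: -12 × 2 = -24 cm/s
9–11 s: -4 × 2 = -8 cm/s
Δv = -76 cm/s, so v(11) = 6 + (-76) = -70 cm/s.

-70 cm/s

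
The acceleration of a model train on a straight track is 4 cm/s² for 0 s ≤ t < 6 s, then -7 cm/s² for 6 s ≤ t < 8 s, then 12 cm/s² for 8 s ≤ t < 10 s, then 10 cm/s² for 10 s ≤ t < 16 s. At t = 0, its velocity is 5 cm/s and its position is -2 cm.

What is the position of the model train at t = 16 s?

612 cm

On each constant-a segment, Δv = aΔt and Δx = v₀Δt + ½aΔt²; chain segment to segment.
0–6 s: v starts 5 cm/s; Δx = 5·6 + ½·4·6² = 102 cm; v ends 29 cm/s.
6–8 s: v starts 29 cm/s; Δx = 29·2 + ½·-7·2² = 44 cm; v ends 15 cm/s.
8–10 s: v starts 15 cm/s; Δx = 15·2 + ½·12·2² = 54 cm; v ends 39 cm/s.
10–16 s: v starts 39 cm/s; Δx = 39·6 + ½·10·6² = 414 cm; v ends 99 cm/s.
x(16) = -2 + Σ Δx = 612 cm.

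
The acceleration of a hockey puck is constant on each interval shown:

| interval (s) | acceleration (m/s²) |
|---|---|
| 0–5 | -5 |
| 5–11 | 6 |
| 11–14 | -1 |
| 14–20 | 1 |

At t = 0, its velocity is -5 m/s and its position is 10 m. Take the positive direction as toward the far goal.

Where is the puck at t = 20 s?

-100 m

On each constant-a segment, Δv = aΔt and Δx = v₀Δt + ½aΔt²; chain segment to segment.
0–5 s: v starts -5 m/s; Δx = -5·5 + ½·-5·5² = -87.5 m; v ends -30 m/s.
5–11 s: v starts -30 m/s; Δx = -30·6 + ½·6·6² = -72 m; v ends 6 m/s.
11–14 s: v starts 6 m/s; Δx = 6·3 + ½·-1·3² = 13.5 m; v ends 3 m/s.
14–20 s: v starts 3 m/s; Δx = 3·6 + ½·1·6² = 36 m; v ends 9 m/s.
x(20) = 10 + Σ Δx = -100 m.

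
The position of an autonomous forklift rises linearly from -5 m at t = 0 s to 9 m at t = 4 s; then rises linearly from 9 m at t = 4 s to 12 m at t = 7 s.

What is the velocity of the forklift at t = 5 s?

1 m/s

Velocity is the slope of the x-t graph on 4–7 s: (12 − 9)/(7 − 4) = 1 m/s.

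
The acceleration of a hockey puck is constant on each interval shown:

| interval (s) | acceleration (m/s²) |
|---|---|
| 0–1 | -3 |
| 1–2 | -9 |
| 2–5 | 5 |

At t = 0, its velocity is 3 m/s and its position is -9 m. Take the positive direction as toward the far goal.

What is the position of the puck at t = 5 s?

-16.5 m

On each constant-a segment, Δv = aΔt and Δx = v₀Δt + ½aΔt²; chain segment to segment.
0–1 s: v starts 3 m/s; Δx = 3·1 + ½·-3·1² = 1.5 m; v ends 0 m/s.
1–2 s: v starts 0 m/s; Δx = 0·1 + ½·-9·1² = -4.5 m; v ends -9 m/s.
2–5 s: v starts -9 m/s; Δx = -9·3 + ½·5·3² = -4.5 m; v ends 6 m/s.
x(5) = -9 + Σ Δx = -16.5 m.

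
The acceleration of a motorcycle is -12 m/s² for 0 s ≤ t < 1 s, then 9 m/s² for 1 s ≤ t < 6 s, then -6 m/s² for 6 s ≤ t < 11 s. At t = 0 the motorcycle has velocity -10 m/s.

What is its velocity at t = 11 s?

Δv equals the area under the a-t graph; then v = v₀ + Δv.
0–1 s: -12 × 1 = -12 m/s
1–6 s: 9 × 5 = 45 m/s
6–11 s: -6 × 5 = -30 m/s
Δv = 3 m/s, so v(11) = -10 + (3) = -7 m/s.

-7 m/s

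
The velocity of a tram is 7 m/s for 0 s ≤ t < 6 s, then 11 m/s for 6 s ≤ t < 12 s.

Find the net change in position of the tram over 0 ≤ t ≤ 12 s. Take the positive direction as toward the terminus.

Net displacement equals the area under the velocity-time graph (areas below the axis count negative).
0–6 s: 7 × 6 = 42 m
6–12 s: 11 × 6 = 66 m
Net displacement = 108 m

108 m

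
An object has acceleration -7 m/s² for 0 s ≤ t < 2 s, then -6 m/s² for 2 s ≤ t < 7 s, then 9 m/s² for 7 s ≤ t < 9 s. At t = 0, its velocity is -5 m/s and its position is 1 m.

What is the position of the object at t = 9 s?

-273 m

On each constant-a segment, Δv = aΔt and Δx = v₀Δt + ½aΔt²; chain segment to segment.
0–2 s: v starts -5 m/s; Δx = -5·2 + ½·-7·2² = -24 m; v ends -19 m/s.
2–7 s: v starts -19 m/s; Δx = -19·5 + ½·-6·5² = -170 m; v ends -49 m/s.
7–9 s: v starts -49 m/s; Δx = -49·2 + ½·9·2² = -80 m; v ends -31 m/s.
x(9) = 1 + Σ Δx = -273 m.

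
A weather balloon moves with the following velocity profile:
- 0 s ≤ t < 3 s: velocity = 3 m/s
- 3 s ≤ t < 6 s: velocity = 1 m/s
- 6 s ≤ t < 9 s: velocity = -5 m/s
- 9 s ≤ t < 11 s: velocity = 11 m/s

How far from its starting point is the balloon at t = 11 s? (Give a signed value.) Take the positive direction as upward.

Net displacement equals the area under the velocity-time graph (areas below the axis count negative).
0–3 s: 3 × 3 = 9 m
3–6 s: 1 × 3 = 3 m
6–9 s: -5 × 3 = -15 m
9–11 s: 11 × 2 = 22 m
Net displacement = 19 m

19 m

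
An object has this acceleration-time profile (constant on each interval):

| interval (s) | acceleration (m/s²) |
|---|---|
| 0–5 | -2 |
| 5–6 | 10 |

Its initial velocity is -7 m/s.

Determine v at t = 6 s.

-7 m/s

Δv equals the area under the a-t graph; then v = v₀ + Δv.
0–5 s: -2 × 5 = -10 m/s
5–6 s: 10 × 1 = 10 m/s
Δv = 0 m/s, so v(6) = -7 + (0) = -7 m/s.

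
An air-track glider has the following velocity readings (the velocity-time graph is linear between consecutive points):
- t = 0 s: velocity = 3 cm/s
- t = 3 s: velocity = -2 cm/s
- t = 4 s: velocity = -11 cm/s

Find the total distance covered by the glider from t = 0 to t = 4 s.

10.4 cm

Distance (not displacement) is the total path length: add the absolute areas under v-t.
0–3 s: v = 0 at t = 1.8 s; triangle areas 2.7 + 1.2 = 3.9 cm
3–4 s: |½(-2 + -11)(1)| = 6.5 cm
Total distance = 10.4 cm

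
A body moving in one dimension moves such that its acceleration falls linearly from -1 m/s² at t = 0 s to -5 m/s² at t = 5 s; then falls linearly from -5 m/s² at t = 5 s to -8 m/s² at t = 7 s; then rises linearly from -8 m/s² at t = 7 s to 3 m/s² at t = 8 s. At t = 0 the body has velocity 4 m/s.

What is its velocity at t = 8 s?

-26.5 m/s

Δv equals the area under the a-t graph; then v = v₀ + Δv.
0–5 s: ½(-1 + -5)(5) = -15 m/s
5–7 s: ½(-5 + -8)(2) = -13 m/s
7–8 s: ½(-8 + 3)(1) = -2.5 m/s
Δv = -30.5 m/s, so v(8) = 4 + (-30.5) = -26.5 m/s.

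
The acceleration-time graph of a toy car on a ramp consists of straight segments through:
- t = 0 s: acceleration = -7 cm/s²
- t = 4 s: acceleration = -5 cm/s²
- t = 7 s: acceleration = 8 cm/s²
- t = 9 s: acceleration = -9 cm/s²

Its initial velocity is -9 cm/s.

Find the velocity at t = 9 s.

-29.5 cm/s

Δv equals the area under the a-t graph; then v = v₀ + Δv.
0–4 s: ½(-7 + -5)(4) = -24 cm/s
4–7 s: ½(-5 + 8)(3) = 4.5 cm/s
7–9 s: ½(8 + -9)(2) = -1 cm/s
Δv = -20.5 cm/s, so v(9) = -9 + (-20.5) = -29.5 cm/s.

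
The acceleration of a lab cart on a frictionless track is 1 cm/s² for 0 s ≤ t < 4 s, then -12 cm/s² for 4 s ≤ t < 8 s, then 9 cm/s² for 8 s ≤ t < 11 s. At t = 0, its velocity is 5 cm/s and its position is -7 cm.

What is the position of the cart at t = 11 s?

On each constant-a segment, Δv = aΔt and Δx = v₀Δt + ½aΔt²; chain segment to segment.
0–4 s: v starts 5 cm/s; Δx = 5·4 + ½·1·4² = 28 cm; v ends 9 cm/s.
4–8 s: v starts 9 cm/s; Δx = 9·4 + ½·-12·4² = -60 cm; v ends -39 cm/s.
8–11 s: v starts -39 cm/s; Δx = -39·3 + ½·9·3² = -76.5 cm; v ends -12 cm/s.
x(11) = -7 + Σ Δx = -115.5 cm.

-115.5 cm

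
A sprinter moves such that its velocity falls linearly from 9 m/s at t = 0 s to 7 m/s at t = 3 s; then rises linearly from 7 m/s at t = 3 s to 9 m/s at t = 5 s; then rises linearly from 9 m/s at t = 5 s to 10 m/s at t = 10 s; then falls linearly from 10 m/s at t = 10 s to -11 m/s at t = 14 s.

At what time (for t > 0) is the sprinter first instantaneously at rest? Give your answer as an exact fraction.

t = 250/21 s

v changes sign on 10–14 s (from 10 to -11); the graph is linear there, so v = 0 at t = 10 + (-10)·(14 − 10)/(-11 − 10) = 250/21 s.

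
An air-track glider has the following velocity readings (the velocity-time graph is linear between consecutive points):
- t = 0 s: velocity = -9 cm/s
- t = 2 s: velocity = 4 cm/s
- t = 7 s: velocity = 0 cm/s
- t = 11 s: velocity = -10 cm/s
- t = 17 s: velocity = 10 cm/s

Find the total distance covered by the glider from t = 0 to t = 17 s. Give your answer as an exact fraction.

Distance (not displacement) is the total path length: add the absolute areas under v-t.
0–2 s: v = 0 at t = 18/13 s; triangle areas 81/13 + 16/13 = 97/13 cm
2–7 s: |½(4 + 0)(5)| = 10 cm
7–11 s: |½(0 + -10)(4)| = 20 cm
11–17 s: v = 0 at t = 14 s; triangle areas 15 + 15 = 30 cm
Total distance = 877/13 cm

877/13 cm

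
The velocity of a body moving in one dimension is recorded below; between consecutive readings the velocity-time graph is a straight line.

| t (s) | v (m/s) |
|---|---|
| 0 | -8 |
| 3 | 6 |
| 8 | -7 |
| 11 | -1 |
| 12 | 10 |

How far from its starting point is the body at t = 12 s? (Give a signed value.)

-13 m

Net displacement equals the area under the velocity-time graph (areas below the axis count negative).
0–3 s: ½(-8 + 6)(3) = -3 m
3–8 s: ½(6 + -7)(5) = -2.5 m
8–11 s: ½(-7 + -1)(3) = -12 m
11–12 s: ½(-1 + 10)(1) = 4.5 m
Net displacement = -13 m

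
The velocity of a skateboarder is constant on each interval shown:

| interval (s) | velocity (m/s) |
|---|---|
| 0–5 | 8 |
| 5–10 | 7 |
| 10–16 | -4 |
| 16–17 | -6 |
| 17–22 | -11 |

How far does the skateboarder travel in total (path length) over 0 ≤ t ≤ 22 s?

160 m

Distance (not displacement) is the total path length: add the absolute areas under v-t.
0–5 s: |8| × 5 = 40 m
5–10 s: |7| × 5 = 35 m
10–16 s: |-4| × 6 = 24 m
16–17 s: |-6| × 1 = 6 m
17–22 s: |-11| × 5 = 55 m
Total distance = 160 m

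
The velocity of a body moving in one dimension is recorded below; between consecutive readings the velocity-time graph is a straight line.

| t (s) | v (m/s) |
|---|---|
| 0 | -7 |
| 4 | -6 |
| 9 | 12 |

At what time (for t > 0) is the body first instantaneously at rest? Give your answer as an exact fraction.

t = 17/3 s

v changes sign on 4–9 s (from -6 to 12); the graph is linear there, so v = 0 at t = 4 + (6)·(9 − 4)/(12 − -6) = 17/3 s.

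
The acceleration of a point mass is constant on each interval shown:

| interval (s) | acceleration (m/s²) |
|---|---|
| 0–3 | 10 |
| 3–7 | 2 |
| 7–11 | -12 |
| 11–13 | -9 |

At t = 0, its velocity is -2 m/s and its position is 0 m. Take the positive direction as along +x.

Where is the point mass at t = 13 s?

173 m

On each constant-a segment, Δv = aΔt and Δx = v₀Δt + ½aΔt²; chain segment to segment.
0–3 s: v starts -2 m/s; Δx = -2·3 + ½·10·3² = 39 m; v ends 28 m/s.
3–7 s: v starts 28 m/s; Δx = 28·4 + ½·2·4² = 128 m; v ends 36 m/s.
7–11 s: v starts 36 m/s; Δx = 36·4 + ½·-12·4² = 48 m; v ends -12 m/s.
11–13 s: v starts -12 m/s; Δx = -12·2 + ½·-9·2² = -42 m; v ends -30 m/s.
x(13) = 0 + Σ Δx = 173 m.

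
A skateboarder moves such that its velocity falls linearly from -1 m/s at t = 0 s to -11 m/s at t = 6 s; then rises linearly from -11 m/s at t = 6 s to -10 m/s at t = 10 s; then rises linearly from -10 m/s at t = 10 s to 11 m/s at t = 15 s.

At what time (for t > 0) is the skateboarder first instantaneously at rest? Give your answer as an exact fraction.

v changes sign on 10–15 s (from -10 to 11); the graph is linear there, so v = 0 at t = 10 + (10)·(15 − 10)/(11 − -10) = 260/21 s.

t = 260/21 s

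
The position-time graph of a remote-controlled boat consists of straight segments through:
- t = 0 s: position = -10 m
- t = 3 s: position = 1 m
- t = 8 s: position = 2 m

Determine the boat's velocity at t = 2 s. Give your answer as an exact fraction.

11/3 m/s

Velocity is the slope of the x-t graph on 0–3 s: (1 − -10)/(3 − 0) = 11/3 m/s.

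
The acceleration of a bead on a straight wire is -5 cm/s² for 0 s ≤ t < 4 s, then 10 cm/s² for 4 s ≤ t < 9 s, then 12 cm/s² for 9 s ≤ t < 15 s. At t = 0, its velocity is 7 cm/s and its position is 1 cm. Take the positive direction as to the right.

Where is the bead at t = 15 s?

487 cm

On each constant-a segment, Δv = aΔt and Δx = v₀Δt + ½aΔt²; chain segment to segment.
0–4 s: v starts 7 cm/s; Δx = 7·4 + ½·-5·4² = -12 cm; v ends -13 cm/s.
4–9 s: v starts -13 cm/s; Δx = -13·5 + ½·10·5² = 60 cm; v ends 37 cm/s.
9–15 s: v starts 37 cm/s; Δx = 37·6 + ½·12·6² = 438 cm; v ends 109 cm/s.
x(15) = 1 + Σ Δx = 487 cm.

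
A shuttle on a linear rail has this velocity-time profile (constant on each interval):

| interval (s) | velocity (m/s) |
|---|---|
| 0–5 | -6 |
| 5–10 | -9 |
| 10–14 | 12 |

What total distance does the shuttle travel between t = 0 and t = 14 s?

Distance (not displacement) is the total path length: add the absolute areas under v-t.
0–5 s: |-6| × 5 = 30 m
5–10 s: |-9| × 5 = 45 m
10–14 s: |12| × 4 = 48 m
Total distance = 123 m

123 m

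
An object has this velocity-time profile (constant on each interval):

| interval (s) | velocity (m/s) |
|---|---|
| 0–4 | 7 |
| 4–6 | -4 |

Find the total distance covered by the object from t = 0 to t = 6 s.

Distance (not displacement) is the total path length: add the absolute areas under v-t.
0–4 s: |7| × 4 = 28 m
4–6 s: |-4| × 2 = 8 m
Total distance = 36 m

36 m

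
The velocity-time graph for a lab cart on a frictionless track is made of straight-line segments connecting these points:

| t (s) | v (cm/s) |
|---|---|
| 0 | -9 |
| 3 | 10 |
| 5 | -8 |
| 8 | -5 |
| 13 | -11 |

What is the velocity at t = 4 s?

On 3–5 s the graph is linear from 10 to -8 cm/s: v(4) = 10 + (-8 − 10)·(4 − 3)/(5 − 3) = 1 cm/s.

1 cm/s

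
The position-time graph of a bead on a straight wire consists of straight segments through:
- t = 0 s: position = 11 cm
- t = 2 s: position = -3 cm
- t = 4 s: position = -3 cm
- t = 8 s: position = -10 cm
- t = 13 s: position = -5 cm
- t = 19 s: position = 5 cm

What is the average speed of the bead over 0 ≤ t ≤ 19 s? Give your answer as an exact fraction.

Average speed = (total path length)/(elapsed time); on a piecewise-linear x-t graph the path length is Σ|Δx|.
0–2 s: |Δx| = |-3 − 11| = 14 cm
2–4 s: |Δx| = |-3 − -3| = 0 cm
4–8 s: |Δx| = |-10 − -3| = 7 cm
8–13 s: |Δx| = |-5 − -10| = 5 cm
13–19 s: |Δx| = |5 − -5| = 10 cm
Total path = 36 cm; average speed = 36/19 = 36/19 cm/s.

36/19 cm/s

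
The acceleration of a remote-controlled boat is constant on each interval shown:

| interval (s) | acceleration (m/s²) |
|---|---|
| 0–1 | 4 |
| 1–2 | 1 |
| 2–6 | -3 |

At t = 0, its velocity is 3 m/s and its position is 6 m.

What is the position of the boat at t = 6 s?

26.5 m

On each constant-a segment, Δv = aΔt and Δx = v₀Δt + ½aΔt²; chain segment to segment.
0–1 s: v starts 3 m/s; Δx = 3·1 + ½·4·1² = 5 m; v ends 7 m/s.
1–2 s: v starts 7 m/s; Δx = 7·1 + ½·1·1² = 7.5 m; v ends 8 m/s.
2–6 s: v starts 8 m/s; Δx = 8·4 + ½·-3·4² = 8 m; v ends -4 m/s.
x(6) = 6 + Σ Δx = 26.5 m.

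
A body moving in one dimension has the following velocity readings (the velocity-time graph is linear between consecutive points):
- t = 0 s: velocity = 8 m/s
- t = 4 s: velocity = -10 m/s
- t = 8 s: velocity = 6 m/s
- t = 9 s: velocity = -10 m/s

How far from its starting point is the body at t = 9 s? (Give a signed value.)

-14 m

Displacement is the signed area under the v-t curve.
0–4 s: ½(8 + -10)(4) = -4 m
4–8 s: ½(-10 + 6)(4) = -8 m
8–9 s: ½(6 + -10)(1) = -2 m
Net displacement = -14 m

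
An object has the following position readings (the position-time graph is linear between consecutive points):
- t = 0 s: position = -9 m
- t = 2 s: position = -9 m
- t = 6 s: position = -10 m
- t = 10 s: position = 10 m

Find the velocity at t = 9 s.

Velocity is the slope of the x-t graph on 6–10 s: (10 − -10)/(10 − 6) = 5 m/s.

5 m/s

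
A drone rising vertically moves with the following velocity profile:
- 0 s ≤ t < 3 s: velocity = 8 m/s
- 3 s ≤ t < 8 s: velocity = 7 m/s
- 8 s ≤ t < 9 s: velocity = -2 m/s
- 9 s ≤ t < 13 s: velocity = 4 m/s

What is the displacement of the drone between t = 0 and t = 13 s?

Net displacement equals the area under the velocity-time graph (areas below the axis count negative).
0–3 s: 8 × 3 = 24 m
3–8 s: 7 × 5 = 35 m
8–9 s: -2 × 1 = -2 m
9–13 s: 4 × 4 = 16 m
Net displacement = 73 m

73 m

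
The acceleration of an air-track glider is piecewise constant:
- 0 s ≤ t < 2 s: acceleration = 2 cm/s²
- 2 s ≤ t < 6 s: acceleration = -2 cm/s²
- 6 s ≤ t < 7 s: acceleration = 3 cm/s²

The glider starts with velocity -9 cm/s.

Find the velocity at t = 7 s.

Δv equals the area under the a-t graph; then v = v₀ + Δv.
0–2 s: 2 × 2 = 4 cm/s
2–6 s: -2 × 4 = -8 cm/s
6–7 s: 3 × 1 = 3 cm/s
Δv = -1 cm/s, so v(7) = -9 + (-1) = -10 cm/s.

-10 cm/s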